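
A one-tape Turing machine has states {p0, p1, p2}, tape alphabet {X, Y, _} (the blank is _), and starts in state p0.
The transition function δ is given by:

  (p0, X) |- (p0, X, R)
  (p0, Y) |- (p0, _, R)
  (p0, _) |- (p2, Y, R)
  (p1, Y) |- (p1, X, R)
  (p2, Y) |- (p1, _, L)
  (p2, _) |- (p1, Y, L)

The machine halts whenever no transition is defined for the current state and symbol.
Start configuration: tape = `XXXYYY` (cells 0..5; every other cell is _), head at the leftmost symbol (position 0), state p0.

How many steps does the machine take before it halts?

state=p0 head=0 tape=[X]XXYYY___   (p0,X)→(p0,X,R)
state=p0 head=1 tape=X[X]XYYY___   (p0,X)→(p0,X,R)
state=p0 head=2 tape=XX[X]YYY___   (p0,X)→(p0,X,R)
state=p0 head=3 tape=XXX[Y]YY___   (p0,Y)→(p0,_,R)
state=p0 head=4 tape=XXX_[Y]Y___   (p0,Y)→(p0,_,R)
state=p0 head=5 tape=XXX__[Y]___   (p0,Y)→(p0,_,R)
state=p0 head=6 tape=XXX___[_]__   (p0,_)→(p2,Y,R)
state=p2 head=7 tape=XXX___Y[_]_   (p2,_)→(p1,Y,L)
state=p1 head=6 tape=XXX___[Y]Y_   (p1,Y)→(p1,X,R)
state=p1 head=7 tape=XXX___X[Y]_   (p1,Y)→(p1,X,R)
state=p1 head=8 tape=XXX___XX[_]
M halts after 10 transitions.

10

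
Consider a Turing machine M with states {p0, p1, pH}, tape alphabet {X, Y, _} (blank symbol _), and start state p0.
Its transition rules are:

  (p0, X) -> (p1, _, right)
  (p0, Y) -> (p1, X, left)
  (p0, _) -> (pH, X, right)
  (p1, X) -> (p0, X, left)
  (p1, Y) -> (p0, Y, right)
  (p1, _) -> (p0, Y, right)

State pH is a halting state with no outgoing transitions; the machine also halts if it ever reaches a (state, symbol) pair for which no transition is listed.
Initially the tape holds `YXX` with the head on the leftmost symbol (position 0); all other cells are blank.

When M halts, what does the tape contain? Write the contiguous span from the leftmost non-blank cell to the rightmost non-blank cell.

YXXX

state=p0 head=0 tape=_[Y]XX   (p0,Y)→(p1,X,left)
state=p1 head=-1 tape=[_]XXX   (p1,_)→(p0,Y,right)
state=p0 head=0 tape=Y[X]XX   (p0,X)→(p1,_,right)
state=p1 head=1 tape=Y_[X]X   (p1,X)→(p0,X,left)
state=p0 head=0 tape=Y[_]XX   (p0,_)→(pH,X,right)
state=pH head=1 tape=YX[X]X
The non-blank tape span at halt is YXXX.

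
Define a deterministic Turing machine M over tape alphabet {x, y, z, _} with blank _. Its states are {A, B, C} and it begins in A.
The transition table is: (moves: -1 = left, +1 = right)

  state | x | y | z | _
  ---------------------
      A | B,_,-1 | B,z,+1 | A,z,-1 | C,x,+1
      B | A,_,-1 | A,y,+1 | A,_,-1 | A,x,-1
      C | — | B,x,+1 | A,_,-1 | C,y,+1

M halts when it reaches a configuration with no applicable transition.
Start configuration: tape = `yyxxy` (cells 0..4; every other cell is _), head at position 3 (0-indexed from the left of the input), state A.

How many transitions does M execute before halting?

state=A head=3 tape=___yyx[x]y   (A,x)→(B,_,-1)
state=B head=2 tape=___yy[x]_y   (B,x)→(A,_,-1)
state=A head=1 tape=___y[y]__y   (A,y)→(B,z,+1)
state=B head=2 tape=___yz[_]_y   (B,_)→(A,x,-1)
state=A head=1 tape=___y[z]x_y   (A,z)→(A,z,-1)
state=A head=0 tape=___[y]zx_y   (A,y)→(B,z,+1)
state=B head=1 tape=___z[z]x_y   (B,z)→(A,_,-1)
state=A head=0 tape=___[z]_x_y   (A,z)→(A,z,-1)
state=A head=-1 tape=__[_]z_x_y   (A,_)→(C,x,+1)
state=C head=0 tape=__x[z]_x_y   (C,z)→(A,_,-1)
state=A head=-1 tape=__[x]__x_y   (A,x)→(B,_,-1)
state=B head=-2 tape=_[_]___x_y   (B,_)→(A,x,-1)
state=A head=-3 tape=[_]x___x_y   (A,_)→(C,x,+1)
state=C head=-2 tape=x[x]___x_y
M halts after 13 transitions.

13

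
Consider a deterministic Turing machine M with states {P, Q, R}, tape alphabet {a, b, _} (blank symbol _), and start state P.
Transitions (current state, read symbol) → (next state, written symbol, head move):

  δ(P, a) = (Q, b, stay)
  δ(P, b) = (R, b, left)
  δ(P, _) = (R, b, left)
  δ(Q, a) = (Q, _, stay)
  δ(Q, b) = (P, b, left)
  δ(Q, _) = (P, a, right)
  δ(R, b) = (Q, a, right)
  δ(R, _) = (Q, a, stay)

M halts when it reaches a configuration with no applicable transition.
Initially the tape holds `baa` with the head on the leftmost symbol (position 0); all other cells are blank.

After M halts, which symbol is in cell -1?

a

state=P head=0 tape=_[b]aa   (P,b)→(R,b,left)
state=R head=-1 tape=[_]baa   (R,_)→(Q,a,stay)
state=Q head=-1 tape=[a]baa   (Q,a)→(Q,_,stay)
state=Q head=-1 tape=[_]baa   (Q,_)→(P,a,right)
state=P head=0 tape=a[b]aa   (P,b)→(R,b,left)
state=R head=-1 tape=[a]baa
Cell -1 holds a when M halts.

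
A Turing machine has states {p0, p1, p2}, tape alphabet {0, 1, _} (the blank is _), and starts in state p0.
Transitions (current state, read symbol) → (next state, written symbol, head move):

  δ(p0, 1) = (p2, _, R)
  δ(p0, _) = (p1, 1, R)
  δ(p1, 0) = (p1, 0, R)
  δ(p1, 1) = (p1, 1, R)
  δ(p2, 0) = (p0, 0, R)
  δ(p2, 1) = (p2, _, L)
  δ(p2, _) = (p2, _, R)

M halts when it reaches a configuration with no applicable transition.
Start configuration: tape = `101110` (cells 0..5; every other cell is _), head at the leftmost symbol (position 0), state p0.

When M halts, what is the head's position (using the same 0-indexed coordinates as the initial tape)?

7

p0 | [1]01110__   read 1 → write _, move R, go to p2
p2 | _[0]1110__   read 0 → write 0, move R, go to p0
p0 | _0[1]110__   read 1 → write _, move R, go to p2
p2 | _0_[1]10__   read 1 → write _, move L, go to p2
p2 | _0[_]_10__   read _ → write _, move R, go to p2
p2 | _0_[_]10__   read _ → write _, move R, go to p2
p2 | _0__[1]0__   read 1 → write _, move L, go to p2
p2 | _0_[_]_0__   read _ → write _, move R, go to p2
p2 | _0__[_]0__   read _ → write _, move R, go to p2
p2 | _0___[0]__   read 0 → write 0, move R, go to p0
p0 | _0___0[_]_   read _ → write 1, move R, go to p1
p1 | _0___01[_]
At halt the head is at cell 7.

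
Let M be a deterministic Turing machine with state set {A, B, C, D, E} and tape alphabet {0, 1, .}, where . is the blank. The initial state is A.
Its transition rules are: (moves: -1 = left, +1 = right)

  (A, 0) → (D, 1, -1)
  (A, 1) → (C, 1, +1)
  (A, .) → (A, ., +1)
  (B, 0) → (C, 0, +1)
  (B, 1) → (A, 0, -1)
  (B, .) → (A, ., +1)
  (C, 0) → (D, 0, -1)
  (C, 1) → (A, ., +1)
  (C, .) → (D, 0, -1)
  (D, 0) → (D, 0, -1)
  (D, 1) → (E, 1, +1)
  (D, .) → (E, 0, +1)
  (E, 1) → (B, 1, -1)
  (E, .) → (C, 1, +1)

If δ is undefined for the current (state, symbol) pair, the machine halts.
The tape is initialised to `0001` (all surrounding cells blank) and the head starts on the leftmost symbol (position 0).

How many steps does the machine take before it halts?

18

state=A head=0 tape=.[0]001.   (A,0)→(D,1,-1)
state=D head=-1 tape=[.]1001.   (D,.)→(E,0,+1)
state=E head=0 tape=0[1]001.   (E,1)→(B,1,-1)
state=B head=-1 tape=[0]1001.   (B,0)→(C,0,+1)
state=C head=0 tape=0[1]001.   (C,1)→(A,.,+1)
state=A head=1 tape=0.[0]01.   (A,0)→(D,1,-1)
state=D head=0 tape=0[.]101.   (D,.)→(E,0,+1)
state=E head=1 tape=00[1]01.   (E,1)→(B,1,-1)
state=B head=0 tape=0[0]101.   (B,0)→(C,0,+1)
state=C head=1 tape=00[1]01.   (C,1)→(A,.,+1)
state=A head=2 tape=00.[0]1.   (A,0)→(D,1,-1)
state=D head=1 tape=00[.]11.   (D,.)→(E,0,+1)
state=E head=2 tape=000[1]1.   (E,1)→(B,1,-1)
state=B head=1 tape=00[0]11.   (B,0)→(C,0,+1)
state=C head=2 tape=000[1]1.   (C,1)→(A,.,+1)
state=A head=3 tape=000.[1].   (A,1)→(C,1,+1)
state=C head=4 tape=000.1[.]   (C,.)→(D,0,-1)
state=D head=3 tape=000.[1]0   (D,1)→(E,1,+1)
state=E head=4 tape=000.1[0]
M halts after 18 transitions.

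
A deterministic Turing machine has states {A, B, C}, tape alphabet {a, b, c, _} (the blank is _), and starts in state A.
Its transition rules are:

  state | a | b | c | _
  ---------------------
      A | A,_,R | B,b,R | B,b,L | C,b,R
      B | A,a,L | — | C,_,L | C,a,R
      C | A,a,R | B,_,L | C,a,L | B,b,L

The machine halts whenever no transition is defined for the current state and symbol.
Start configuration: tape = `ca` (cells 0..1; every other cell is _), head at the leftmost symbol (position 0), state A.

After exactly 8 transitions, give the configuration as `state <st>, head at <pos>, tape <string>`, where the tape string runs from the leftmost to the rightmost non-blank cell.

state A, head at 2, tape baba

state=A head=0 tape=__[c]a_   (A,c)→(B,b,L)
state=B head=-1 tape=_[_]ba_   (B,_)→(C,a,R)
state=C head=0 tape=_a[b]a_   (C,b)→(B,_,L)
state=B head=-1 tape=_[a]_a_   (B,a)→(A,a,L)
state=A head=-2 tape=[_]a_a_   (A,_)→(C,b,R)
state=C head=-1 tape=b[a]_a_   (C,a)→(A,a,R)
state=A head=0 tape=ba[_]a_   (A,_)→(C,b,R)
state=C head=1 tape=bab[a]_   (C,a)→(A,a,R)
state=A head=2 tape=baba[_]
After 8 steps: state A, head at 2, tape baba.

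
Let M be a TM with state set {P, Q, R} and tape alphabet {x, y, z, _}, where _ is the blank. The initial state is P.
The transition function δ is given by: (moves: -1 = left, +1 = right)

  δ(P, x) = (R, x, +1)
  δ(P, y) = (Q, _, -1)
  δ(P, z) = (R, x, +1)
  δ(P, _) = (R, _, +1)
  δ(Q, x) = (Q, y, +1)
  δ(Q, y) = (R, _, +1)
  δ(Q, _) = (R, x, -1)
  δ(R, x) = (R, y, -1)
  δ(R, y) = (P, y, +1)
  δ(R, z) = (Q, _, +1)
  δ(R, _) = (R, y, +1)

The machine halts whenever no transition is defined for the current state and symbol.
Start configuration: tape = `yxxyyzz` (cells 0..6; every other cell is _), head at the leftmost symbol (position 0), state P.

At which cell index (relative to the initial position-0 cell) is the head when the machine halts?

P | __[y]xxyyzz   read y → write _, move -1, go to Q
Q | _[_]_xxyyzz   read _ → write x, move -1, go to R
R | [_]x_xxyyzz   read _ → write y, move +1, go to R
R | y[x]_xxyyzz   read x → write y, move -1, go to R
R | [y]y_xxyyzz   read y → write y, move +1, go to P
P | y[y]_xxyyzz   read y → write _, move -1, go to Q
Q | [y]__xxyyzz   read y → write _, move +1, go to R
R | _[_]_xxyyzz   read _ → write y, move +1, go to R
R | _y[_]xxyyzz   read _ → write y, move +1, go to R
R | _yy[x]xyyzz   read x → write y, move -1, go to R
R | _y[y]yxyyzz   read y → write y, move +1, go to P
P | _yy[y]xyyzz   read y → write _, move -1, go to Q
Q | _y[y]_xyyzz   read y → write _, move +1, go to R
R | _y_[_]xyyzz   read _ → write y, move +1, go to R
R | _y_y[x]yyzz   read x → write y, move -1, go to R
R | _y_[y]yyyzz   read y → write y, move +1, go to P
P | _y_y[y]yyzz   read y → write _, move -1, go to Q
Q | _y_[y]_yyzz   read y → write _, move +1, go to R
R | _y__[_]yyzz   read _ → write y, move +1, go to R
R | _y__y[y]yzz   read y → write y, move +1, go to P
P | _y__yy[y]zz   read y → write _, move -1, go to Q
Q | _y__y[y]_zz   read y → write _, move +1, go to R
R | _y__y_[_]zz   read _ → write y, move +1, go to R
R | _y__y_y[z]z   read z → write _, move +1, go to Q
Q | _y__y_y_[z]
At halt the head is at cell 6.

6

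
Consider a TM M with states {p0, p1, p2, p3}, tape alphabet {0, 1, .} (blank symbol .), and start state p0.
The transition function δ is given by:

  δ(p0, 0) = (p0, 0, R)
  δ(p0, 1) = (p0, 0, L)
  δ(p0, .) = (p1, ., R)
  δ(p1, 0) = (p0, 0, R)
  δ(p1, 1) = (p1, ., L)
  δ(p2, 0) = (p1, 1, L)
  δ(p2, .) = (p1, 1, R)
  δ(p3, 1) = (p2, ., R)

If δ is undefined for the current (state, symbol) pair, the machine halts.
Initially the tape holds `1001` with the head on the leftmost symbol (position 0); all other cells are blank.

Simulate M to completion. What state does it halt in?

p0 | .[1]001..   read 1 → write 0, move L, go to p0
p0 | [.]0001..   read . → write ., move R, go to p1
p1 | .[0]001..   read 0 → write 0, move R, go to p0
p0 | .0[0]01..   read 0 → write 0, move R, go to p0
p0 | .00[0]1..   read 0 → write 0, move R, go to p0
p0 | .000[1]..   read 1 → write 0, move L, go to p0
p0 | .00[0]0..   read 0 → write 0, move R, go to p0
p0 | .000[0]..   read 0 → write 0, move R, go to p0
p0 | .0000[.].   read . → write ., move R, go to p1
p1 | .0000.[.]
No transition is defined for (p1, .); M halts in state p1.

p1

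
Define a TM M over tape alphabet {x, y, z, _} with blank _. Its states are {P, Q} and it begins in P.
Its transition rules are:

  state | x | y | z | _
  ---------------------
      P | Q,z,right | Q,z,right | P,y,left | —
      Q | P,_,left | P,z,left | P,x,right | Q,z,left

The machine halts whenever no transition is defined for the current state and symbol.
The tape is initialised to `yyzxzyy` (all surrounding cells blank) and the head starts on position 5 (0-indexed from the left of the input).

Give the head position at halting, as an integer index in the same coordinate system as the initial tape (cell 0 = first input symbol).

state=P head=5 tape=_yyzxz[y]y   (P,y)→(Q,z,right)
state=Q head=6 tape=_yyzxzz[y]   (Q,y)→(P,z,left)
state=P head=5 tape=_yyzxz[z]z   (P,z)→(P,y,left)
state=P head=4 tape=_yyzx[z]yz   (P,z)→(P,y,left)
state=P head=3 tape=_yyz[x]yyz   (P,x)→(Q,z,right)
state=Q head=4 tape=_yyzz[y]yz   (Q,y)→(P,z,left)
state=P head=3 tape=_yyz[z]zyz   (P,z)→(P,y,left)
state=P head=2 tape=_yy[z]yzyz   (P,z)→(P,y,left)
state=P head=1 tape=_y[y]yyzyz   (P,y)→(Q,z,right)
state=Q head=2 tape=_yz[y]yzyz   (Q,y)→(P,z,left)
state=P head=1 tape=_y[z]zyzyz   (P,z)→(P,y,left)
state=P head=0 tape=_[y]yzyzyz   (P,y)→(Q,z,right)
state=Q head=1 tape=_z[y]zyzyz   (Q,y)→(P,z,left)
state=P head=0 tape=_[z]zzyzyz   (P,z)→(P,y,left)
state=P head=-1 tape=[_]yzzyzyz
At halt the head is at cell -1.

-1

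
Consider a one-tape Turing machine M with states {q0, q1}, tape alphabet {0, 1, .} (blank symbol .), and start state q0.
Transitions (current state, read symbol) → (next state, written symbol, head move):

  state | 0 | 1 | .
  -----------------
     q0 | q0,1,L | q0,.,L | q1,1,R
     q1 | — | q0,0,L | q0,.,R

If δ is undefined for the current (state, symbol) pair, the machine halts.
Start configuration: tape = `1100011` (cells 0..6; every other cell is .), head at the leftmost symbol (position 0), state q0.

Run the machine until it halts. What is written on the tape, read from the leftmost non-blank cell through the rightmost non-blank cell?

q0 | ..[1]100011   read 1 → write ., move L, go to q0
q0 | .[.].100011   read . → write 1, move R, go to q1
q1 | .1[.]100011   read . → write ., move R, go to q0
q0 | .1.[1]00011   read 1 → write ., move L, go to q0
q0 | .1[.].00011   read . → write 1, move R, go to q1
q1 | .11[.]00011   read . → write ., move R, go to q0
q0 | .11.[0]0011   read 0 → write 1, move L, go to q0
q0 | .11[.]10011   read . → write 1, move R, go to q1
q1 | .111[1]0011   read 1 → write 0, move L, go to q0
q0 | .11[1]00011   read 1 → write ., move L, go to q0
q0 | .1[1].00011   read 1 → write ., move L, go to q0
q0 | .[1]..00011   read 1 → write ., move L, go to q0
q0 | [.]...00011   read . → write 1, move R, go to q1
q1 | 1[.]..00011   read . → write ., move R, go to q0
q0 | 1.[.].00011   read . → write 1, move R, go to q1
q1 | 1.1[.]00011   read . → write ., move R, go to q0
q0 | 1.1.[0]0011   read 0 → write 1, move L, go to q0
q0 | 1.1[.]10011   read . → write 1, move R, go to q1
q1 | 1.11[1]0011   read 1 → write 0, move L, go to q0
q0 | 1.1[1]00011   read 1 → write ., move L, go to q0
q0 | 1.[1].00011   read 1 → write ., move L, go to q0
q0 | 1[.]..00011   read . → write 1, move R, go to q1
q1 | 11[.].00011   read . → write ., move R, go to q0
q0 | 11.[.]00011   read . → write 1, move R, go to q1
q1 | 11.1[0]0011
The non-blank tape span at halt is 11.100011.

11.100011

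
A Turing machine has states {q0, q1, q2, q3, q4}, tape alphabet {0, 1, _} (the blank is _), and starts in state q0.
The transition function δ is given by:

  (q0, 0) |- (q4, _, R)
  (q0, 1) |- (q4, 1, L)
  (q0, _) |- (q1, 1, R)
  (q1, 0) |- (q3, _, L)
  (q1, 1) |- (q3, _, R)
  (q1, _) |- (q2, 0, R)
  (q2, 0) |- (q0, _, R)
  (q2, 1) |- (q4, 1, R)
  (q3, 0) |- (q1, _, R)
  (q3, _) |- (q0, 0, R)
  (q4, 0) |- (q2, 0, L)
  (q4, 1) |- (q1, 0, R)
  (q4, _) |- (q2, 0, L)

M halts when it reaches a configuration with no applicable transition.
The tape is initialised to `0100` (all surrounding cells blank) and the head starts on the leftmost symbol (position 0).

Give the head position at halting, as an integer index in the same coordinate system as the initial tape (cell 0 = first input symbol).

q0 | [0]100___   read 0 → write _, move R, go to q4
q4 | _[1]00___   read 1 → write 0, move R, go to q1
q1 | _0[0]0___   read 0 → write _, move L, go to q3
q3 | _[0]_0___   read 0 → write _, move R, go to q1
q1 | __[_]0___   read _ → write 0, move R, go to q2
q2 | __0[0]___   read 0 → write _, move R, go to q0
q0 | __0_[_]__   read _ → write 1, move R, go to q1
q1 | __0_1[_]_   read _ → write 0, move R, go to q2
q2 | __0_10[_]
At halt the head is at cell 6.

6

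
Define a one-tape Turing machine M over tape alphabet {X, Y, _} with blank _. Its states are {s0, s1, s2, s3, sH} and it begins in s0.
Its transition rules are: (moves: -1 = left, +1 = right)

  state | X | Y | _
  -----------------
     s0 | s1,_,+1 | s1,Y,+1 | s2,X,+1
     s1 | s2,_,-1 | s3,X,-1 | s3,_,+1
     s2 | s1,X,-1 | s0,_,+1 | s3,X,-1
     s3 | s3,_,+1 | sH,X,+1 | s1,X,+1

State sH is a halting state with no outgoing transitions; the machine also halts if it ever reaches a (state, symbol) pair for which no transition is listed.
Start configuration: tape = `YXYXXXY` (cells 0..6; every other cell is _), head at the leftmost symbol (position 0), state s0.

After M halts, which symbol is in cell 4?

state=s0 head=0 tape=__[Y]XYXXXY_   (s0,Y)→(s1,Y,+1)
state=s1 head=1 tape=__Y[X]YXXXY_   (s1,X)→(s2,_,-1)
state=s2 head=0 tape=__[Y]_YXXXY_   (s2,Y)→(s0,_,+1)
state=s0 head=1 tape=___[_]YXXXY_   (s0,_)→(s2,X,+1)
state=s2 head=2 tape=___X[Y]XXXY_   (s2,Y)→(s0,_,+1)
state=s0 head=3 tape=___X_[X]XXY_   (s0,X)→(s1,_,+1)
state=s1 head=4 tape=___X__[X]XY_   (s1,X)→(s2,_,-1)
state=s2 head=3 tape=___X_[_]_XY_   (s2,_)→(s3,X,-1)
state=s3 head=2 tape=___X[_]X_XY_   (s3,_)→(s1,X,+1)
state=s1 head=3 tape=___XX[X]_XY_   (s1,X)→(s2,_,-1)
state=s2 head=2 tape=___X[X]__XY_   (s2,X)→(s1,X,-1)
state=s1 head=1 tape=___[X]X__XY_   (s1,X)→(s2,_,-1)
state=s2 head=0 tape=__[_]_X__XY_   (s2,_)→(s3,X,-1)
state=s3 head=-1 tape=_[_]X_X__XY_   (s3,_)→(s1,X,+1)
state=s1 head=0 tape=_X[X]_X__XY_   (s1,X)→(s2,_,-1)
state=s2 head=-1 tape=_[X]__X__XY_   (s2,X)→(s1,X,-1)
state=s1 head=-2 tape=[_]X__X__XY_   (s1,_)→(s3,_,+1)
state=s3 head=-1 tape=_[X]__X__XY_   (s3,X)→(s3,_,+1)
state=s3 head=0 tape=__[_]_X__XY_   (s3,_)→(s1,X,+1)
state=s1 head=1 tape=__X[_]X__XY_   (s1,_)→(s3,_,+1)
state=s3 head=2 tape=__X_[X]__XY_   (s3,X)→(s3,_,+1)
state=s3 head=3 tape=__X__[_]_XY_   (s3,_)→(s1,X,+1)
state=s1 head=4 tape=__X__X[_]XY_   (s1,_)→(s3,_,+1)
state=s3 head=5 tape=__X__X_[X]Y_   (s3,X)→(s3,_,+1)
state=s3 head=6 tape=__X__X__[Y]_   (s3,Y)→(sH,X,+1)
state=sH head=7 tape=__X__X__X[_]
Cell 4 holds _ when M halts.

_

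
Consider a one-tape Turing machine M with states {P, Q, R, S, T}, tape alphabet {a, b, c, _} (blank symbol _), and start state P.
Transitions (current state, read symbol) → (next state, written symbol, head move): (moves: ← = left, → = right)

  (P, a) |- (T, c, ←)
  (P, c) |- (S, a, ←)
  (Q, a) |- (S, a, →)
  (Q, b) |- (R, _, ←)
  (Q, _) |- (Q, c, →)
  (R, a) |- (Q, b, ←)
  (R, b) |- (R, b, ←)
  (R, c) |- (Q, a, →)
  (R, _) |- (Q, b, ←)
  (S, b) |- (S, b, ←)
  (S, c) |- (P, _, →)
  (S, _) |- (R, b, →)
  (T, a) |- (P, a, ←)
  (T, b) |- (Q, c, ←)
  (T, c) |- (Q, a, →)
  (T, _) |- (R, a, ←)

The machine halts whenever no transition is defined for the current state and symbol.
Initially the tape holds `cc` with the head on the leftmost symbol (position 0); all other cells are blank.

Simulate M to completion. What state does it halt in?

Q

state=P head=0 tape=___[c]c   (P,c)→(S,a,←)
state=S head=-1 tape=__[_]ac   (S,_)→(R,b,→)
state=R head=0 tape=__b[a]c   (R,a)→(Q,b,←)
state=Q head=-1 tape=__[b]bc   (Q,b)→(R,_,←)
state=R head=-2 tape=_[_]_bc   (R,_)→(Q,b,←)
state=Q head=-3 tape=[_]b_bc   (Q,_)→(Q,c,→)
state=Q head=-2 tape=c[b]_bc   (Q,b)→(R,_,←)
state=R head=-3 tape=[c]__bc   (R,c)→(Q,a,→)
state=Q head=-2 tape=a[_]_bc   (Q,_)→(Q,c,→)
state=Q head=-1 tape=ac[_]bc   (Q,_)→(Q,c,→)
state=Q head=0 tape=acc[b]c   (Q,b)→(R,_,←)
state=R head=-1 tape=ac[c]_c   (R,c)→(Q,a,→)
state=Q head=0 tape=aca[_]c   (Q,_)→(Q,c,→)
state=Q head=1 tape=acac[c]
No transition is defined for (Q, c); M halts in state Q.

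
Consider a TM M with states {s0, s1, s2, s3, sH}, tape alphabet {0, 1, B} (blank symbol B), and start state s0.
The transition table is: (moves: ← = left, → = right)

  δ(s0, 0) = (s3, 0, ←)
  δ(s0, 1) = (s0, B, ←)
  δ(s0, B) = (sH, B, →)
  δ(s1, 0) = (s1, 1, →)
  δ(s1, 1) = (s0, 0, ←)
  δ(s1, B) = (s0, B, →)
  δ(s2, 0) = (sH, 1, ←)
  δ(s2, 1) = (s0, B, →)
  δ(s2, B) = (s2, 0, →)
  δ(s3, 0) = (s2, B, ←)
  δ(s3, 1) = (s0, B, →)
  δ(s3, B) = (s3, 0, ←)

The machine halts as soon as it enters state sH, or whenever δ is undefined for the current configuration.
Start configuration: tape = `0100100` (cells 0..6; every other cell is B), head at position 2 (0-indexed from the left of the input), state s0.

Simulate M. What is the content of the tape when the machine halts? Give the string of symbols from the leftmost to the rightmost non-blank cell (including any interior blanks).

00100100

s0 | B01[0]0100   read 0 → write 0, move ←, go to s3
s3 | B0[1]00100   read 1 → write B, move →, go to s0
s0 | B0B[0]0100   read 0 → write 0, move ←, go to s3
s3 | B0[B]00100   read B → write 0, move ←, go to s3
s3 | B[0]000100   read 0 → write B, move ←, go to s2
s2 | [B]B000100   read B → write 0, move →, go to s2
s2 | 0[B]000100   read B → write 0, move →, go to s2
s2 | 00[0]00100   read 0 → write 1, move ←, go to sH
sH | 0[0]100100
The non-blank tape span at halt is 00100100.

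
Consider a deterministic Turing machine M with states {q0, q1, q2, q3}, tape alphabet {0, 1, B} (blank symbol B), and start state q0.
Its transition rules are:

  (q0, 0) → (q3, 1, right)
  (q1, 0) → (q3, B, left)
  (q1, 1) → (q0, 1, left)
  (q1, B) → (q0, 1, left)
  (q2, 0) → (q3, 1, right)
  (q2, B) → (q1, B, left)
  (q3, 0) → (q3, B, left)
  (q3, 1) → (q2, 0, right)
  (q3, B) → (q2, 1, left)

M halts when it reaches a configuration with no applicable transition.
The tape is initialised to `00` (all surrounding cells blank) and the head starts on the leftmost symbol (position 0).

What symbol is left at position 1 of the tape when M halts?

B

state=q0 head=0 tape=BBBB[0]0   (q0,0)→(q3,1,right)
state=q3 head=1 tape=BBBB1[0]   (q3,0)→(q3,B,left)
state=q3 head=0 tape=BBBB[1]B   (q3,1)→(q2,0,right)
state=q2 head=1 tape=BBBB0[B]   (q2,B)→(q1,B,left)
state=q1 head=0 tape=BBBB[0]B   (q1,0)→(q3,B,left)
state=q3 head=-1 tape=BBB[B]BB   (q3,B)→(q2,1,left)
state=q2 head=-2 tape=BB[B]1BB   (q2,B)→(q1,B,left)
state=q1 head=-3 tape=B[B]B1BB   (q1,B)→(q0,1,left)
state=q0 head=-4 tape=[B]1B1BB
Cell 1 holds B when M halts.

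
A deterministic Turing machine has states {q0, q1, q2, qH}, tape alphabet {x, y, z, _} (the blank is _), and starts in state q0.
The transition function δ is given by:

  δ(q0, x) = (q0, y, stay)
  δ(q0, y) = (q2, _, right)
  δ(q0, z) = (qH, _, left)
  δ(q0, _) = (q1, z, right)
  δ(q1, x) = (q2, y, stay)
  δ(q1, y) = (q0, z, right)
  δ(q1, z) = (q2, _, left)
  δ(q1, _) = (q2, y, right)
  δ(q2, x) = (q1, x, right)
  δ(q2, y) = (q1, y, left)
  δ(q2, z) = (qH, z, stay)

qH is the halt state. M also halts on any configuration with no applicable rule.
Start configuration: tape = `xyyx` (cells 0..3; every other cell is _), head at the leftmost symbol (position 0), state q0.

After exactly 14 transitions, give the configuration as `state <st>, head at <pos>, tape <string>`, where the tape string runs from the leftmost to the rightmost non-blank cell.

state=q0 head=0 tape=[x]yyx__   (q0,x)→(q0,y,stay)
state=q0 head=0 tape=[y]yyx__   (q0,y)→(q2,_,right)
state=q2 head=1 tape=_[y]yx__   (q2,y)→(q1,y,left)
state=q1 head=0 tape=[_]yyx__   (q1,_)→(q2,y,right)
state=q2 head=1 tape=y[y]yx__   (q2,y)→(q1,y,left)
state=q1 head=0 tape=[y]yyx__   (q1,y)→(q0,z,right)
state=q0 head=1 tape=z[y]yx__   (q0,y)→(q2,_,right)
state=q2 head=2 tape=z_[y]x__   (q2,y)→(q1,y,left)
state=q1 head=1 tape=z[_]yx__   (q1,_)→(q2,y,right)
state=q2 head=2 tape=zy[y]x__   (q2,y)→(q1,y,left)
state=q1 head=1 tape=z[y]yx__   (q1,y)→(q0,z,right)
state=q0 head=2 tape=zz[y]x__   (q0,y)→(q2,_,right)
state=q2 head=3 tape=zz_[x]__   (q2,x)→(q1,x,right)
state=q1 head=4 tape=zz_x[_]_   (q1,_)→(q2,y,right)
state=q2 head=5 tape=zz_xy[_]
After 14 steps: state q2, head at 5, tape zz_xy.

state q2, head at 5, tape zz_xy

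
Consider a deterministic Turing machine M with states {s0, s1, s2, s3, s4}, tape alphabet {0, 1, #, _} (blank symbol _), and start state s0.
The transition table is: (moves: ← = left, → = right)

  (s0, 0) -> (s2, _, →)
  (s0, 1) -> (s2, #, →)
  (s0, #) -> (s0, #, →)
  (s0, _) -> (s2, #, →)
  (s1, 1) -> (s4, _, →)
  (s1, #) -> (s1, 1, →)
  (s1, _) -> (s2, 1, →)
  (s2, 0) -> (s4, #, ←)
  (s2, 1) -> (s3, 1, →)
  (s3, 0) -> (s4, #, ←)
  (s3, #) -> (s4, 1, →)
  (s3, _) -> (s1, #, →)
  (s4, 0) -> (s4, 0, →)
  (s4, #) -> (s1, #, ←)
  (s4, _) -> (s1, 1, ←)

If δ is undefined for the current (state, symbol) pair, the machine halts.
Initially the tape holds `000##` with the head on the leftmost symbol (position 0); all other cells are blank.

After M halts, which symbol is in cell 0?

1

s0 | _[0]00##   read 0 → write _, move →, go to s2
s2 | __[0]0##   read 0 → write #, move ←, go to s4
s4 | _[_]#0##   read _ → write 1, move ←, go to s1
s1 | [_]1#0##   read _ → write 1, move →, go to s2
s2 | 1[1]#0##   read 1 → write 1, move →, go to s3
s3 | 11[#]0##   read # → write 1, move →, go to s4
s4 | 111[0]##   read 0 → write 0, move →, go to s4
s4 | 1110[#]#   read # → write #, move ←, go to s1
s1 | 111[0]##
Cell 0 holds 1 when M halts.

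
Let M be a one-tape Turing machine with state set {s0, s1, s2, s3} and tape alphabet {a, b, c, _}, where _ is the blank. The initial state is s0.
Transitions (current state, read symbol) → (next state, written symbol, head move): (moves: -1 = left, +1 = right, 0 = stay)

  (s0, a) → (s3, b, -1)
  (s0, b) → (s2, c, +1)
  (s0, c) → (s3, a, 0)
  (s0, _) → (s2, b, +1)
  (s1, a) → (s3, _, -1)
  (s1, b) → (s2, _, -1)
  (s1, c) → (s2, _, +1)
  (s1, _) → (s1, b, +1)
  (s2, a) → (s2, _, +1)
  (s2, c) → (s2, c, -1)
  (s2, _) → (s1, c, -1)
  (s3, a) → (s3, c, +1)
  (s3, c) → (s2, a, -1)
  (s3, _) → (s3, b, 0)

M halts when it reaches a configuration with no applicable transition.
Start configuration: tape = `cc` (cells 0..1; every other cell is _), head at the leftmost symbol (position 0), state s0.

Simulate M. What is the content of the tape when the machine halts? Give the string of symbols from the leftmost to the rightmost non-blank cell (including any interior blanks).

s0 | ____[c]c   read c → write a, move 0, go to s3
s3 | ____[a]c   read a → write c, move +1, go to s3
s3 | ____c[c]   read c → write a, move -1, go to s2
s2 | ____[c]a   read c → write c, move -1, go to s2
s2 | ___[_]ca   read _ → write c, move -1, go to s1
s1 | __[_]cca   read _ → write b, move +1, go to s1
s1 | __b[c]ca   read c → write _, move +1, go to s2
s2 | __b_[c]a   read c → write c, move -1, go to s2
s2 | __b[_]ca   read _ → write c, move -1, go to s1
s1 | __[b]cca   read b → write _, move -1, go to s2
s2 | _[_]_cca   read _ → write c, move -1, go to s1
s1 | [_]c_cca   read _ → write b, move +1, go to s1
s1 | b[c]_cca   read c → write _, move +1, go to s2
s2 | b_[_]cca   read _ → write c, move -1, go to s1
s1 | b[_]ccca   read _ → write b, move +1, go to s1
s1 | bb[c]cca   read c → write _, move +1, go to s2
s2 | bb_[c]ca   read c → write c, move -1, go to s2
s2 | bb[_]cca   read _ → write c, move -1, go to s1
s1 | b[b]ccca   read b → write _, move -1, go to s2
s2 | [b]_ccca
The non-blank tape span at halt is b_ccca.

b_ccca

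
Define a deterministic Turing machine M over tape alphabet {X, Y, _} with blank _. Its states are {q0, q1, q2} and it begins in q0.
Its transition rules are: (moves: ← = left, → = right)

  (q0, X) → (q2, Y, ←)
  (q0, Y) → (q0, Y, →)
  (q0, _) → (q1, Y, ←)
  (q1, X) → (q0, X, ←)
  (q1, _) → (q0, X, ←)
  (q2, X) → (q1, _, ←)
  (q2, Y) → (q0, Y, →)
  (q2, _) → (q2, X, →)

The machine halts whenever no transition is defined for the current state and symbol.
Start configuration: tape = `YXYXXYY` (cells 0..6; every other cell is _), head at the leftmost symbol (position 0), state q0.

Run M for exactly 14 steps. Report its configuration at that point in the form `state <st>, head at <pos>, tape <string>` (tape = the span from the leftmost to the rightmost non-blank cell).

state=q0 head=0 tape=[Y]XYXXYY_   (q0,Y)→(q0,Y,→)
state=q0 head=1 tape=Y[X]YXXYY_   (q0,X)→(q2,Y,←)
state=q2 head=0 tape=[Y]YYXXYY_   (q2,Y)→(q0,Y,→)
state=q0 head=1 tape=Y[Y]YXXYY_   (q0,Y)→(q0,Y,→)
state=q0 head=2 tape=YY[Y]XXYY_   (q0,Y)→(q0,Y,→)
state=q0 head=3 tape=YYY[X]XYY_   (q0,X)→(q2,Y,←)
state=q2 head=2 tape=YY[Y]YXYY_   (q2,Y)→(q0,Y,→)
state=q0 head=3 tape=YYY[Y]XYY_   (q0,Y)→(q0,Y,→)
state=q0 head=4 tape=YYYY[X]YY_   (q0,X)→(q2,Y,←)
state=q2 head=3 tape=YYY[Y]YYY_   (q2,Y)→(q0,Y,→)
state=q0 head=4 tape=YYYY[Y]YY_   (q0,Y)→(q0,Y,→)
state=q0 head=5 tape=YYYYY[Y]Y_   (q0,Y)→(q0,Y,→)
state=q0 head=6 tape=YYYYYY[Y]_   (q0,Y)→(q0,Y,→)
state=q0 head=7 tape=YYYYYYY[_]   (q0,_)→(q1,Y,←)
state=q1 head=6 tape=YYYYYY[Y]Y
After 14 steps: state q1, head at 6, tape YYYYYYYY.

state q1, head at 6, tape YYYYYYYY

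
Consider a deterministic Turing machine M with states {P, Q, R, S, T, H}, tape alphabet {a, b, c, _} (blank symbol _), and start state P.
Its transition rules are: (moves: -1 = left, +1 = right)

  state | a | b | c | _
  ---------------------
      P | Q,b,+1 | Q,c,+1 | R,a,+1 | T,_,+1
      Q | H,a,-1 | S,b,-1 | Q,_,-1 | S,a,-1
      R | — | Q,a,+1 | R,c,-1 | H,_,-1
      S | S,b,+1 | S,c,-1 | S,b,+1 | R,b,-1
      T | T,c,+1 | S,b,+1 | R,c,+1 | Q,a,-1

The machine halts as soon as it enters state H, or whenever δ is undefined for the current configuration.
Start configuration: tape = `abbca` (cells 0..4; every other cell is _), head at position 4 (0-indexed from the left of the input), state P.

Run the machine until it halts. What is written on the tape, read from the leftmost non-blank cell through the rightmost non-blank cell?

P | ___abbc[a]___   read a → write b, move +1, go to Q
Q | ___abbcb[_]__   read _ → write a, move -1, go to S
S | ___abbc[b]a__   read b → write c, move -1, go to S
S | ___abb[c]ca__   read c → write b, move +1, go to S
S | ___abbb[c]a__   read c → write b, move +1, go to S
S | ___abbbb[a]__   read a → write b, move +1, go to S
S | ___abbbbb[_]_   read _ → write b, move -1, go to R
R | ___abbbb[b]b_   read b → write a, move +1, go to Q
Q | ___abbbba[b]_   read b → write b, move -1, go to S
S | ___abbbb[a]b_   read a → write b, move +1, go to S
S | ___abbbbb[b]_   read b → write c, move -1, go to S
S | ___abbbb[b]c_   read b → write c, move -1, go to S
S | ___abbb[b]cc_   read b → write c, move -1, go to S
S | ___abb[b]ccc_   read b → write c, move -1, go to S
S | ___ab[b]cccc_   read b → write c, move -1, go to S
S | ___a[b]ccccc_   read b → write c, move -1, go to S
S | ___[a]cccccc_   read a → write b, move +1, go to S
S | ___b[c]ccccc_   read c → write b, move +1, go to S
S | ___bb[c]cccc_   read c → write b, move +1, go to S
S | ___bbb[c]ccc_   read c → write b, move +1, go to S
S | ___bbbb[c]cc_   read c → write b, move +1, go to S
S | ___bbbbb[c]c_   read c → write b, move +1, go to S
S | ___bbbbbb[c]_   read c → write b, move +1, go to S
S | ___bbbbbbb[_]   read _ → write b, move -1, go to R
R | ___bbbbbb[b]b   read b → write a, move +1, go to Q
Q | ___bbbbbba[b]   read b → write b, move -1, go to S
S | ___bbbbbb[a]b   read a → write b, move +1, go to S
S | ___bbbbbbb[b]   read b → write c, move -1, go to S
S | ___bbbbbb[b]c   read b → write c, move -1, go to S
S | ___bbbbb[b]cc   read b → write c, move -1, go to S
S | ___bbbb[b]ccc   read b → write c, move -1, go to S
S | ___bbb[b]cccc   read b → write c, move -1, go to S
S | ___bb[b]ccccc   read b → write c, move -1, go to S
S | ___b[b]cccccc   read b → write c, move -1, go to S
S | ___[b]ccccccc   read b → write c, move -1, go to S
S | __[_]cccccccc   read _ → write b, move -1, go to R
R | _[_]bcccccccc   read _ → write _, move -1, go to H
H | [_]_bcccccccc
The non-blank tape span at halt is bcccccccc.

bcccccccc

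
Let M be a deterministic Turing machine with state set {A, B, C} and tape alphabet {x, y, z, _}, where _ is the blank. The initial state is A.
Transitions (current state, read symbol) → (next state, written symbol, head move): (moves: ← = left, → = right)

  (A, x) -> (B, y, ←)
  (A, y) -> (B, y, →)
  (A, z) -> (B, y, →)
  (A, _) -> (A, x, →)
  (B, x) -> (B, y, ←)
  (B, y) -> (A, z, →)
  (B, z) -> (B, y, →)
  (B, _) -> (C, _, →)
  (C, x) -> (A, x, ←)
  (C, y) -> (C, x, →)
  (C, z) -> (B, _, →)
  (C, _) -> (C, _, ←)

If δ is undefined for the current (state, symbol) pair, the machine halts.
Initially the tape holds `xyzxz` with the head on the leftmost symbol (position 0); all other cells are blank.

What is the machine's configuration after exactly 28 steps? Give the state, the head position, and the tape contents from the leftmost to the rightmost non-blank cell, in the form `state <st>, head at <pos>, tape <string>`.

A | _[x]yzxz__   read x → write y, move ←, go to B
B | [_]yyzxz__   read _ → write _, move →, go to C
C | _[y]yzxz__   read y → write x, move →, go to C
C | _x[y]zxz__   read y → write x, move →, go to C
C | _xx[z]xz__   read z → write _, move →, go to B
B | _xx_[x]z__   read x → write y, move ←, go to B
B | _xx[_]yz__   read _ → write _, move →, go to C
C | _xx_[y]z__   read y → write x, move →, go to C
C | _xx_x[z]__   read z → write _, move →, go to B
B | _xx_x_[_]_   read _ → write _, move →, go to C
C | _xx_x__[_]   read _ → write _, move ←, go to C
C | _xx_x_[_]_   read _ → write _, move ←, go to C
C | _xx_x[_]__   read _ → write _, move ←, go to C
C | _xx_[x]___   read x → write x, move ←, go to A
A | _xx[_]x___   read _ → write x, move →, go to A
A | _xxx[x]___   read x → write y, move ←, go to B
B | _xx[x]y___   read x → write y, move ←, go to B
B | _x[x]yy___   read x → write y, move ←, go to B
B | _[x]yyy___   read x → write y, move ←, go to B
B | [_]yyyy___   read _ → write _, move →, go to C
C | _[y]yyy___   read y → write x, move →, go to C
C | _x[y]yy___   read y → write x, move →, go to C
C | _xx[y]y___   read y → write x, move →, go to C
C | _xxx[y]___   read y → write x, move →, go to C
C | _xxxx[_]__   read _ → write _, move ←, go to C
C | _xxx[x]___   read x → write x, move ←, go to A
A | _xx[x]x___   read x → write y, move ←, go to B
B | _x[x]yx___   read x → write y, move ←, go to B
B | _[x]yyx___
After 28 steps: state B, head at 0, tape xyyx.

state B, head at 0, tape xyyx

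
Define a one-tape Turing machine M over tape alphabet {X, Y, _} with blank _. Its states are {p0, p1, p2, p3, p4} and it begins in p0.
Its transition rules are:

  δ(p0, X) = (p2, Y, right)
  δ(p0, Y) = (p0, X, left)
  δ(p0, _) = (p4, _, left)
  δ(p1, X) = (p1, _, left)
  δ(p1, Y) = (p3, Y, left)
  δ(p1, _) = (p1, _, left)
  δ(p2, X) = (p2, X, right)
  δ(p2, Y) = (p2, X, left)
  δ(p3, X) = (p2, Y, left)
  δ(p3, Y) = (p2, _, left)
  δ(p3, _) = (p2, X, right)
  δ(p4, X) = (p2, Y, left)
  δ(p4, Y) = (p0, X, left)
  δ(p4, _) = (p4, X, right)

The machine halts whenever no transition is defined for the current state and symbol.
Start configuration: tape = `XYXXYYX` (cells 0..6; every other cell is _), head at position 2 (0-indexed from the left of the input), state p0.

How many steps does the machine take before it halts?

state=p0 head=2 tape=XY[X]XYYX_   (p0,X)→(p2,Y,right)
state=p2 head=3 tape=XYY[X]YYX_   (p2,X)→(p2,X,right)
state=p2 head=4 tape=XYYX[Y]YX_   (p2,Y)→(p2,X,left)
state=p2 head=3 tape=XYY[X]XYX_   (p2,X)→(p2,X,right)
state=p2 head=4 tape=XYYX[X]YX_   (p2,X)→(p2,X,right)
state=p2 head=5 tape=XYYXX[Y]X_   (p2,Y)→(p2,X,left)
state=p2 head=4 tape=XYYX[X]XX_   (p2,X)→(p2,X,right)
state=p2 head=5 tape=XYYXX[X]X_   (p2,X)→(p2,X,right)
state=p2 head=6 tape=XYYXXX[X]_   (p2,X)→(p2,X,right)
state=p2 head=7 tape=XYYXXXX[_]
M halts after 9 transitions.

9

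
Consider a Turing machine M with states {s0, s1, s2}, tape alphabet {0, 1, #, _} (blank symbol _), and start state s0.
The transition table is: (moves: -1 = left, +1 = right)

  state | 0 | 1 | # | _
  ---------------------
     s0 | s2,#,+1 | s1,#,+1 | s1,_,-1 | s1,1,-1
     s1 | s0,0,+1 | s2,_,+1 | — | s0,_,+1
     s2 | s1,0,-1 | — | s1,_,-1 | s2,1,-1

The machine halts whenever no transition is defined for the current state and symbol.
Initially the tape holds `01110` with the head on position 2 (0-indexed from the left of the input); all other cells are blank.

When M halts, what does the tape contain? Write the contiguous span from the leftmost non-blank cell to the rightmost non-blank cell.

01#_#_1

state=s0 head=2 tape=01[1]10__   (s0,1)→(s1,#,+1)
state=s1 head=3 tape=01#[1]0__   (s1,1)→(s2,_,+1)
state=s2 head=4 tape=01#_[0]__   (s2,0)→(s1,0,-1)
state=s1 head=3 tape=01#[_]0__   (s1,_)→(s0,_,+1)
state=s0 head=4 tape=01#_[0]__   (s0,0)→(s2,#,+1)
state=s2 head=5 tape=01#_#[_]_   (s2,_)→(s2,1,-1)
state=s2 head=4 tape=01#_[#]1_   (s2,#)→(s1,_,-1)
state=s1 head=3 tape=01#[_]_1_   (s1,_)→(s0,_,+1)
state=s0 head=4 tape=01#_[_]1_   (s0,_)→(s1,1,-1)
state=s1 head=3 tape=01#[_]11_   (s1,_)→(s0,_,+1)
state=s0 head=4 tape=01#_[1]1_   (s0,1)→(s1,#,+1)
state=s1 head=5 tape=01#_#[1]_   (s1,1)→(s2,_,+1)
state=s2 head=6 tape=01#_#_[_]   (s2,_)→(s2,1,-1)
state=s2 head=5 tape=01#_#[_]1   (s2,_)→(s2,1,-1)
state=s2 head=4 tape=01#_[#]11   (s2,#)→(s1,_,-1)
state=s1 head=3 tape=01#[_]_11   (s1,_)→(s0,_,+1)
state=s0 head=4 tape=01#_[_]11   (s0,_)→(s1,1,-1)
state=s1 head=3 tape=01#[_]111   (s1,_)→(s0,_,+1)
state=s0 head=4 tape=01#_[1]11   (s0,1)→(s1,#,+1)
state=s1 head=5 tape=01#_#[1]1   (s1,1)→(s2,_,+1)
state=s2 head=6 tape=01#_#_[1]
The non-blank tape span at halt is 01#_#_1.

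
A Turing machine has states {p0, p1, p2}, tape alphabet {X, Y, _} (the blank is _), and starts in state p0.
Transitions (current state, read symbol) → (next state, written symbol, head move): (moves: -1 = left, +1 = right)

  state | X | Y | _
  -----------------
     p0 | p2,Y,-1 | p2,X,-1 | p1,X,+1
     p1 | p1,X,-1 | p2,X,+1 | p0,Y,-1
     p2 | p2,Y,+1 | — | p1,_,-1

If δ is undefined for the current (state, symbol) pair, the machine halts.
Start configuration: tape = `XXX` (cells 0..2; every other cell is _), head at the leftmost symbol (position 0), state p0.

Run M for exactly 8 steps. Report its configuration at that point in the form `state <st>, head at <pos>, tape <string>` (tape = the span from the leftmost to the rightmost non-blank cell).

state p1, head at -4, tape XX_YXX

p0 | ____[X]XX   read X → write Y, move -1, go to p2
p2 | ___[_]YXX   read _ → write _, move -1, go to p1
p1 | __[_]_YXX   read _ → write Y, move -1, go to p0
p0 | _[_]Y_YXX   read _ → write X, move +1, go to p1
p1 | _X[Y]_YXX   read Y → write X, move +1, go to p2
p2 | _XX[_]YXX   read _ → write _, move -1, go to p1
p1 | _X[X]_YXX   read X → write X, move -1, go to p1
p1 | _[X]X_YXX   read X → write X, move -1, go to p1
p1 | [_]XX_YXX
After 8 steps: state p1, head at -4, tape XX_YXX.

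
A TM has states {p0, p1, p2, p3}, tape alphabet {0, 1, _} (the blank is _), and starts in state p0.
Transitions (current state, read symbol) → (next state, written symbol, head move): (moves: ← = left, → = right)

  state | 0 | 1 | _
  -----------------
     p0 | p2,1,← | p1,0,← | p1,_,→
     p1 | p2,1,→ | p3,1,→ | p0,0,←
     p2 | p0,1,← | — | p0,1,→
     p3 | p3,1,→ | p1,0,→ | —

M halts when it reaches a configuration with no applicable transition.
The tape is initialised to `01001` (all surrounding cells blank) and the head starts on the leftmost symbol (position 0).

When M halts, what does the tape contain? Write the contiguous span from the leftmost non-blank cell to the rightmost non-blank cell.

p0 | _[0]1001_   read 0 → write 1, move ←, go to p2
p2 | [_]11001_   read _ → write 1, move →, go to p0
p0 | 1[1]1001_   read 1 → write 0, move ←, go to p1
p1 | [1]01001_   read 1 → write 1, move →, go to p3
p3 | 1[0]1001_   read 0 → write 1, move →, go to p3
p3 | 11[1]001_   read 1 → write 0, move →, go to p1
p1 | 110[0]01_   read 0 → write 1, move →, go to p2
p2 | 1101[0]1_   read 0 → write 1, move ←, go to p0
p0 | 110[1]11_   read 1 → write 0, move ←, go to p1
p1 | 11[0]011_   read 0 → write 1, move →, go to p2
p2 | 111[0]11_   read 0 → write 1, move ←, go to p0
p0 | 11[1]111_   read 1 → write 0, move ←, go to p1
p1 | 1[1]0111_   read 1 → write 1, move →, go to p3
p3 | 11[0]111_   read 0 → write 1, move →, go to p3
p3 | 111[1]11_   read 1 → write 0, move →, go to p1
p1 | 1110[1]1_   read 1 → write 1, move →, go to p3
p3 | 11101[1]_   read 1 → write 0, move →, go to p1
p1 | 111010[_]   read _ → write 0, move ←, go to p0
p0 | 11101[0]0   read 0 → write 1, move ←, go to p2
p2 | 1110[1]10
The non-blank tape span at halt is 1110110.

1110110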